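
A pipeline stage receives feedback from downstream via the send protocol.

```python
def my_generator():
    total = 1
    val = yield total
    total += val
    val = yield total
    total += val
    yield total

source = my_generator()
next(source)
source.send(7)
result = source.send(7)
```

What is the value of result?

Step 1: next() -> yield total=1.
Step 2: send(7) -> val=7, total = 1+7 = 8, yield 8.
Step 3: send(7) -> val=7, total = 8+7 = 15, yield 15.
Therefore result = 15.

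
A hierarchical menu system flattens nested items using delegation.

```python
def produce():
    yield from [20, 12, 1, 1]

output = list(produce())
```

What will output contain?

Step 1: yield from delegates to the iterable, yielding each element.
Step 2: Collected values: [20, 12, 1, 1].
Therefore output = [20, 12, 1, 1].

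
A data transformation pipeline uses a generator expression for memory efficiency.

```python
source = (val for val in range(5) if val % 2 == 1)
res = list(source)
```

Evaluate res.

Step 1: Filter range(5) keeping only odd values:
  val=0: even, excluded
  val=1: odd, included
  val=2: even, excluded
  val=3: odd, included
  val=4: even, excluded
Therefore res = [1, 3].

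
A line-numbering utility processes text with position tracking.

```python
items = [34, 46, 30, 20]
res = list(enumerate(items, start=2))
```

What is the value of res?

Step 1: enumerate with start=2:
  (2, 34)
  (3, 46)
  (4, 30)
  (5, 20)
Therefore res = [(2, 34), (3, 46), (4, 30), (5, 20)].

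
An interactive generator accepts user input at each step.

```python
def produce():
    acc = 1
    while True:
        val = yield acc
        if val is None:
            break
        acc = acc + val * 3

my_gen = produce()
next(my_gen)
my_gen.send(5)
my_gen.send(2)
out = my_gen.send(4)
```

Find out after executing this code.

Step 1: next() -> yield acc=1.
Step 2: send(5) -> val=5, acc = 1 + 5*3 = 16, yield 16.
Step 3: send(2) -> val=2, acc = 16 + 2*3 = 22, yield 22.
Step 4: send(4) -> val=4, acc = 22 + 4*3 = 34, yield 34.
Therefore out = 34.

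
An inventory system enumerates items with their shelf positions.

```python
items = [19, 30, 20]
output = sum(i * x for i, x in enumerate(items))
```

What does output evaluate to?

Step 1: Compute i * x for each (i, x) in enumerate([19, 30, 20]):
  i=0, x=19: 0*19 = 0
  i=1, x=30: 1*30 = 30
  i=2, x=20: 2*20 = 40
Step 2: sum = 0 + 30 + 40 = 70.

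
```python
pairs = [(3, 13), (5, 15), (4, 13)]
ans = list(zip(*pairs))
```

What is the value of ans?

Step 1: zip(*pairs) transposes: unzips [(3, 13), (5, 15), (4, 13)] into separate sequences.
Step 2: First elements: (3, 5, 4), second elements: (13, 15, 13).
Therefore ans = [(3, 5, 4), (13, 15, 13)].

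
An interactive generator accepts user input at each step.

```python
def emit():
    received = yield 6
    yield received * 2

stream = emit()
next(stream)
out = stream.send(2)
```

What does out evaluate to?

Step 1: next(stream) advances to first yield, producing 6.
Step 2: send(2) resumes, received = 2.
Step 3: yield received * 2 = 2 * 2 = 4.
Therefore out = 4.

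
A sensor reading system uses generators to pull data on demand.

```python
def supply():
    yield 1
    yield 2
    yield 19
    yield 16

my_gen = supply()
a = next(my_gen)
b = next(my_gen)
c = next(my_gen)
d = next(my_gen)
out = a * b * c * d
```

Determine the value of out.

Step 1: Create generator and consume all values:
  a = next(my_gen) = 1
  b = next(my_gen) = 2
  c = next(my_gen) = 19
  d = next(my_gen) = 16
Step 2: out = 1 * 2 * 19 * 16 = 608.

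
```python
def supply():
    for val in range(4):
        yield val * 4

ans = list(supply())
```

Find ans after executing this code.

Step 1: For each val in range(4), yield val * 4:
  val=0: yield 0 * 4 = 0
  val=1: yield 1 * 4 = 4
  val=2: yield 2 * 4 = 8
  val=3: yield 3 * 4 = 12
Therefore ans = [0, 4, 8, 12].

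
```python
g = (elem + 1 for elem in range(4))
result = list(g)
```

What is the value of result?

Step 1: For each elem in range(4), compute elem+1:
  elem=0: 0+1 = 1
  elem=1: 1+1 = 2
  elem=2: 2+1 = 3
  elem=3: 3+1 = 4
Therefore result = [1, 2, 3, 4].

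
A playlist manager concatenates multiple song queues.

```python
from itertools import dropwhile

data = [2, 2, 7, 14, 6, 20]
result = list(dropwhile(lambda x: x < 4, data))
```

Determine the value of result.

Step 1: dropwhile drops elements while < 4:
  2 < 4: dropped
  2 < 4: dropped
  7: kept (dropping stopped)
Step 2: Remaining elements kept regardless of condition.
Therefore result = [7, 14, 6, 20].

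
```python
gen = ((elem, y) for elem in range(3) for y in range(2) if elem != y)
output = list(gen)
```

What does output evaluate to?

Step 1: Nested generator over range(3) x range(2) where elem != y:
  (0, 0): excluded (elem == y)
  (0, 1): included
  (1, 0): included
  (1, 1): excluded (elem == y)
  (2, 0): included
  (2, 1): included
Therefore output = [(0, 1), (1, 0), (2, 0), (2, 1)].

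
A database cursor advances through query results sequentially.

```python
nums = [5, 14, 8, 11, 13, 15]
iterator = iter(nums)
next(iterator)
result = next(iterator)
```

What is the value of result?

Step 1: Create iterator over [5, 14, 8, 11, 13, 15].
Step 2: next() consumes 5.
Step 3: next() returns 14.
Therefore result = 14.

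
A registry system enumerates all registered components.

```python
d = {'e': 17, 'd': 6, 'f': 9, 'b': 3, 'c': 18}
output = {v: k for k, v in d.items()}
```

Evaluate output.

Step 1: Invert dict (swap keys and values):
  'e': 17 -> 17: 'e'
  'd': 6 -> 6: 'd'
  'f': 9 -> 9: 'f'
  'b': 3 -> 3: 'b'
  'c': 18 -> 18: 'c'
Therefore output = {17: 'e', 6: 'd', 9: 'f', 3: 'b', 18: 'c'}.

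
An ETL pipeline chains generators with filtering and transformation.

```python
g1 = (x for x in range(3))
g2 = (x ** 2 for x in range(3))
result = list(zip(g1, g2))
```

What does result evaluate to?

Step 1: g1 produces [0, 1, 2].
Step 2: g2 produces [0, 1, 4].
Step 3: zip pairs them: [(0, 0), (1, 1), (2, 4)].
Therefore result = [(0, 0), (1, 1), (2, 4)].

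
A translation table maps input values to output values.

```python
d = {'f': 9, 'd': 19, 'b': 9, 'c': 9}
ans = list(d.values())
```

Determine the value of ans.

Step 1: d.values() returns the dictionary values in insertion order.
Therefore ans = [9, 19, 9, 9].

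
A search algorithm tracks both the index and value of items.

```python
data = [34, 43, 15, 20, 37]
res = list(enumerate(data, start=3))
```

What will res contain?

Step 1: enumerate with start=3:
  (3, 34)
  (4, 43)
  (5, 15)
  (6, 20)
  (7, 37)
Therefore res = [(3, 34), (4, 43), (5, 15), (6, 20), (7, 37)].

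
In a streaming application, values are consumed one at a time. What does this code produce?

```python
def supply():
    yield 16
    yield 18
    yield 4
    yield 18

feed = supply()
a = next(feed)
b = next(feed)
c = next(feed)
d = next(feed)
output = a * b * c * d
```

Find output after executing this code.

Step 1: Create generator and consume all values:
  a = next(feed) = 16
  b = next(feed) = 18
  c = next(feed) = 4
  d = next(feed) = 18
Step 2: output = 16 * 18 * 4 * 18 = 20736.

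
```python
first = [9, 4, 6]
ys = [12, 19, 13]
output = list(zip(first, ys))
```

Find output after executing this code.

Step 1: zip pairs elements at same index:
  Index 0: (9, 12)
  Index 1: (4, 19)
  Index 2: (6, 13)
Therefore output = [(9, 12), (4, 19), (6, 13)].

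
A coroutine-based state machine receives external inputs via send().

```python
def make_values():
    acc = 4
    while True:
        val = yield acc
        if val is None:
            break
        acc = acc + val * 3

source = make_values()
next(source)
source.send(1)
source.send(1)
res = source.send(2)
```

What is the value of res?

Step 1: next() -> yield acc=4.
Step 2: send(1) -> val=1, acc = 4 + 1*3 = 7, yield 7.
Step 3: send(1) -> val=1, acc = 7 + 1*3 = 10, yield 10.
Step 4: send(2) -> val=2, acc = 10 + 2*3 = 16, yield 16.
Therefore res = 16.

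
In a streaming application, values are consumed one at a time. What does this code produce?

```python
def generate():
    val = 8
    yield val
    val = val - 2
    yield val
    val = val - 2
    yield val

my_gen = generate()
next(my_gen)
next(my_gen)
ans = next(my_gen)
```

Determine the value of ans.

Step 1: Trace through generator execution:
  Yield 1: val starts at 8, yield 8
  Yield 2: val = 8 - 2 = 6, yield 6
  Yield 3: val = 6 - 2 = 4, yield 4
Step 2: First next() gets 8, second next() gets the second value, third next() yields 4.
Therefore ans = 4.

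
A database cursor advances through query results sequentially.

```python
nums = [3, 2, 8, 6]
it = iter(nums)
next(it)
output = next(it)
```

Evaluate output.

Step 1: Create iterator over [3, 2, 8, 6].
Step 2: next() consumes 3.
Step 3: next() returns 2.
Therefore output = 2.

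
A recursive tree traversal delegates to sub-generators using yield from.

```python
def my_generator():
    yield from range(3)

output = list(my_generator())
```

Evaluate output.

Step 1: yield from delegates to the iterable, yielding each element.
Step 2: Collected values: [0, 1, 2].
Therefore output = [0, 1, 2].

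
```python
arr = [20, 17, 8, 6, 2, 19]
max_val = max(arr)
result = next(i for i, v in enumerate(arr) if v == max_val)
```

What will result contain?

Step 1: max([20, 17, 8, 6, 2, 19]) = 20.
Step 2: Find first index where value == 20:
  Index 0: 20 == 20, found!
Therefore result = 0.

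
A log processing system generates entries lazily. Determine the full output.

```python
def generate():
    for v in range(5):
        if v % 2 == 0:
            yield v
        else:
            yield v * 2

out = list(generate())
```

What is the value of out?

Step 1: For each v in range(5), yield v if even, else v*2:
  v=0 (even): yield 0
  v=1 (odd): yield 1*2 = 2
  v=2 (even): yield 2
  v=3 (odd): yield 3*2 = 6
  v=4 (even): yield 4
Therefore out = [0, 2, 2, 6, 4].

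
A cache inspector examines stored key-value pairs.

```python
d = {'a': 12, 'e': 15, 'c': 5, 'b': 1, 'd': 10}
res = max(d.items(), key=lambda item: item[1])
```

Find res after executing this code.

Step 1: Find item with maximum value:
  ('a', 12)
  ('e', 15)
  ('c', 5)
  ('b', 1)
  ('d', 10)
Step 2: Maximum value is 15 at key 'e'.
Therefore res = ('e', 15).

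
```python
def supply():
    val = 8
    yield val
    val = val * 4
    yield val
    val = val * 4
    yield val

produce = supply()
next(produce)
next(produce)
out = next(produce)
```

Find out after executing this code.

Step 1: Trace through generator execution:
  Yield 1: val starts at 8, yield 8
  Yield 2: val = 8 * 4 = 32, yield 32
  Yield 3: val = 32 * 4 = 128, yield 128
Step 2: First next() gets 8, second next() gets the second value, third next() yields 128.
Therefore out = 128.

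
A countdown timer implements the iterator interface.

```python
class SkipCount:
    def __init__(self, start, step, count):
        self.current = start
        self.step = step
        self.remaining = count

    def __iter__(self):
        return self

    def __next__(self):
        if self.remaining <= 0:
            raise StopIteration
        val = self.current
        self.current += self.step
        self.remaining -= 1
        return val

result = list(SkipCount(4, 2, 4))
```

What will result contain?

Step 1: SkipCount starts at 4, increments by 2, for 4 steps:
  Yield 4, then current += 2
  Yield 6, then current += 2
  Yield 8, then current += 2
  Yield 10, then current += 2
Therefore result = [4, 6, 8, 10].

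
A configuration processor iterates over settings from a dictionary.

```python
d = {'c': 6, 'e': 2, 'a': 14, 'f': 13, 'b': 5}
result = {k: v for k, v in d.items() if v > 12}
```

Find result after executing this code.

Step 1: Filter items where value > 12:
  'c': 6 <= 12: removed
  'e': 2 <= 12: removed
  'a': 14 > 12: kept
  'f': 13 > 12: kept
  'b': 5 <= 12: removed
Therefore result = {'a': 14, 'f': 13}.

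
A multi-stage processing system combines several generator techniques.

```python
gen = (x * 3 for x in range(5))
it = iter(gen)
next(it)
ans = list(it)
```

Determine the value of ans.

Step 1: Generator produces [0, 3, 6, 9, 12].
Step 2: next(it) consumes first element (0).
Step 3: list(it) collects remaining: [3, 6, 9, 12].
Therefore ans = [3, 6, 9, 12].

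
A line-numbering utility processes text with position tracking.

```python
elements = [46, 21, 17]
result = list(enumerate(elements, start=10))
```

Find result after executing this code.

Step 1: enumerate with start=10:
  (10, 46)
  (11, 21)
  (12, 17)
Therefore result = [(10, 46), (11, 21), (12, 17)].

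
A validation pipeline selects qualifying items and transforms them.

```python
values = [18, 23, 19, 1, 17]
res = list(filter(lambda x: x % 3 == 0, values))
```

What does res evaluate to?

Step 1: Filter elements divisible by 3:
  18 % 3 = 0: kept
  23 % 3 = 2: removed
  19 % 3 = 1: removed
  1 % 3 = 1: removed
  17 % 3 = 2: removed
Therefore res = [18].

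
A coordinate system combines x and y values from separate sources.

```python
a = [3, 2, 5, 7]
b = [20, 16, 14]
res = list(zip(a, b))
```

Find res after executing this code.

Step 1: zip stops at shortest (len(a)=4, len(b)=3):
  Index 0: (3, 20)
  Index 1: (2, 16)
  Index 2: (5, 14)
Step 2: Last element of a (7) has no pair, dropped.
Therefore res = [(3, 20), (2, 16), (5, 14)].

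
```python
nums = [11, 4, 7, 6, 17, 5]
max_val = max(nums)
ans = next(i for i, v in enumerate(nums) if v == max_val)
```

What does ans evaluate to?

Step 1: max([11, 4, 7, 6, 17, 5]) = 17.
Step 2: Find first index where value == 17:
  Index 0: 11 != 17
  Index 1: 4 != 17
  Index 2: 7 != 17
  Index 3: 6 != 17
  Index 4: 17 == 17, found!
Therefore ans = 4.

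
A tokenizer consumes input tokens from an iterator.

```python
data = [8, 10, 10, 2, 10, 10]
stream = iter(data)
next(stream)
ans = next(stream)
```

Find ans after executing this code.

Step 1: Create iterator over [8, 10, 10, 2, 10, 10].
Step 2: next() consumes 8.
Step 3: next() returns 10.
Therefore ans = 10.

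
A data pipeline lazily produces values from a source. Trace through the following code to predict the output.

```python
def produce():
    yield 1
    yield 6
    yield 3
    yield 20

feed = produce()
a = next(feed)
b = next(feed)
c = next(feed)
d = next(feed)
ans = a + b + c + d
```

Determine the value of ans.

Step 1: Create generator and consume all values:
  a = next(feed) = 1
  b = next(feed) = 6
  c = next(feed) = 3
  d = next(feed) = 20
Step 2: ans = 1 + 6 + 3 + 20 = 30.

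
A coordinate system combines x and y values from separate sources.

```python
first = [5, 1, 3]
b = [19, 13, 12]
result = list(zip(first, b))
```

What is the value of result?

Step 1: zip pairs elements at same index:
  Index 0: (5, 19)
  Index 1: (1, 13)
  Index 2: (3, 12)
Therefore result = [(5, 19), (1, 13), (3, 12)].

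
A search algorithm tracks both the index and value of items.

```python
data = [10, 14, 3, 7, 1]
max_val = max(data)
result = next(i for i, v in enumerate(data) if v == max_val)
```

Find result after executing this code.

Step 1: max([10, 14, 3, 7, 1]) = 14.
Step 2: Find first index where value == 14:
  Index 0: 10 != 14
  Index 1: 14 == 14, found!
Therefore result = 1.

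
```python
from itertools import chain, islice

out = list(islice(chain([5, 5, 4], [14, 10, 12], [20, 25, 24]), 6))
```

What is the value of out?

Step 1: chain([5, 5, 4], [14, 10, 12], [20, 25, 24]) = [5, 5, 4, 14, 10, 12, 20, 25, 24].
Step 2: islice takes first 6 elements: [5, 5, 4, 14, 10, 12].
Therefore out = [5, 5, 4, 14, 10, 12].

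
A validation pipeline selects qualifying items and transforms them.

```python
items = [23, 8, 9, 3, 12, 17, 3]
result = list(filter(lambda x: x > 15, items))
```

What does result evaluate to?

Step 1: Filter elements > 15:
  23: kept
  8: removed
  9: removed
  3: removed
  12: removed
  17: kept
  3: removed
Therefore result = [23, 17].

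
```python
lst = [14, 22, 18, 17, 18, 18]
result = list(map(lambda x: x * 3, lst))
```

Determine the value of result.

Step 1: Apply lambda x: x * 3 to each element:
  14 -> 42
  22 -> 66
  18 -> 54
  17 -> 51
  18 -> 54
  18 -> 54
Therefore result = [42, 66, 54, 51, 54, 54].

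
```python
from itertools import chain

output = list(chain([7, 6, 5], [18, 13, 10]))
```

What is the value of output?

Step 1: chain() concatenates iterables: [7, 6, 5] + [18, 13, 10].
Therefore output = [7, 6, 5, 18, 13, 10].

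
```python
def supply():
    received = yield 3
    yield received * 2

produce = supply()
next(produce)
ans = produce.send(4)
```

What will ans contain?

Step 1: next(produce) advances to first yield, producing 3.
Step 2: send(4) resumes, received = 4.
Step 3: yield received * 2 = 4 * 2 = 8.
Therefore ans = 8.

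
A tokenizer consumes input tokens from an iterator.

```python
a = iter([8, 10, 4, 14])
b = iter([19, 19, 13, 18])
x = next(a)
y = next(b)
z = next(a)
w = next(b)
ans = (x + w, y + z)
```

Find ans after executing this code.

Step 1: a iterates [8, 10, 4, 14], b iterates [19, 19, 13, 18].
Step 2: x = next(a) = 8, y = next(b) = 19.
Step 3: z = next(a) = 10, w = next(b) = 19.
Step 4: ans = (8 + 19, 19 + 10) = (27, 29).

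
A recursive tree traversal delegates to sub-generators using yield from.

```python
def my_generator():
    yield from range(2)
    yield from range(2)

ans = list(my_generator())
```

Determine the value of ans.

Step 1: Trace yields in order:
  yield 0
  yield 1
  yield 0
  yield 1
Therefore ans = [0, 1, 0, 1].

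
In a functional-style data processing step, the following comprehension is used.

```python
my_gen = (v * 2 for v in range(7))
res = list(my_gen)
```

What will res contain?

Step 1: For each v in range(7), compute v*2:
  v=0: 0*2 = 0
  v=1: 1*2 = 2
  v=2: 2*2 = 4
  v=3: 3*2 = 6
  v=4: 4*2 = 8
  v=5: 5*2 = 10
  v=6: 6*2 = 12
Therefore res = [0, 2, 4, 6, 8, 10, 12].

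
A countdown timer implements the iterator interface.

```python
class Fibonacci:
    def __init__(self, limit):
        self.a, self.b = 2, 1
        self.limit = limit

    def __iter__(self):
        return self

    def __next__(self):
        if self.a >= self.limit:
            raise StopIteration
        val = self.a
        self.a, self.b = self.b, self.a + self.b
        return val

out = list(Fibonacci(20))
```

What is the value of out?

Step 1: Fibonacci-like sequence (a=2, b=1) until >= 20:
  Yield 2, then a,b = 1,3
  Yield 1, then a,b = 3,4
  Yield 3, then a,b = 4,7
  Yield 4, then a,b = 7,11
  Yield 7, then a,b = 11,18
  Yield 11, then a,b = 18,29
  Yield 18, then a,b = 29,47
Step 2: 29 >= 20, stop.
Therefore out = [2, 1, 3, 4, 7, 11, 18].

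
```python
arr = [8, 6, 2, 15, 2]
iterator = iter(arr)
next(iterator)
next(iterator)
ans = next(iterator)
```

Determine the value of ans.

Step 1: Create iterator over [8, 6, 2, 15, 2].
Step 2: next() consumes 8.
Step 3: next() consumes 6.
Step 4: next() returns 2.
Therefore ans = 2.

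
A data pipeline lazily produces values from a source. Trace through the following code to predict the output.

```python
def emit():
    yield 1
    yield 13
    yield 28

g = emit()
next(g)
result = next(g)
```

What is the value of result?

Step 1: emit() creates a generator.
Step 2: next(g) yields 1 (consumed and discarded).
Step 3: next(g) yields 13, assigned to result.
Therefore result = 13.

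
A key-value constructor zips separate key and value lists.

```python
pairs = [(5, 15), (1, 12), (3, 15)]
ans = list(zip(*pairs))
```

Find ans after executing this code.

Step 1: zip(*pairs) transposes: unzips [(5, 15), (1, 12), (3, 15)] into separate sequences.
Step 2: First elements: (5, 1, 3), second elements: (15, 12, 15).
Therefore ans = [(5, 1, 3), (15, 12, 15)].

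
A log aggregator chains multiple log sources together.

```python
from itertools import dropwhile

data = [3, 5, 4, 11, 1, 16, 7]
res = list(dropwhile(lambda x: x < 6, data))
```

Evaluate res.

Step 1: dropwhile drops elements while < 6:
  3 < 6: dropped
  5 < 6: dropped
  4 < 6: dropped
  11: kept (dropping stopped)
Step 2: Remaining elements kept regardless of condition.
Therefore res = [11, 1, 16, 7].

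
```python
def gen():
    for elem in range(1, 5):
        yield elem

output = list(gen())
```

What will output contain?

Step 1: The generator yields each value from range(1, 5).
Step 2: list() consumes all yields: [1, 2, 3, 4].
Therefore output = [1, 2, 3, 4].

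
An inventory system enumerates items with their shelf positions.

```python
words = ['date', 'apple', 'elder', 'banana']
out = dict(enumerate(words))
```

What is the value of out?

Step 1: enumerate pairs indices with words:
  0 -> 'date'
  1 -> 'apple'
  2 -> 'elder'
  3 -> 'banana'
Therefore out = {0: 'date', 1: 'apple', 2: 'elder', 3: 'banana'}.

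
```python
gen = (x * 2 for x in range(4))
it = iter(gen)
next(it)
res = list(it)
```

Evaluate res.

Step 1: Generator produces [0, 2, 4, 6].
Step 2: next(it) consumes first element (0).
Step 3: list(it) collects remaining: [2, 4, 6].
Therefore res = [2, 4, 6].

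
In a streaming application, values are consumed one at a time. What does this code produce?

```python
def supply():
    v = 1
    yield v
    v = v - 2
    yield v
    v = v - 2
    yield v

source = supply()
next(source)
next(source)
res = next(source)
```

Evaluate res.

Step 1: Trace through generator execution:
  Yield 1: v starts at 1, yield 1
  Yield 2: v = 1 - 2 = -1, yield -1
  Yield 3: v = -1 - 2 = -3, yield -3
Step 2: First next() gets 1, second next() gets the second value, third next() yields -3.
Therefore res = -3.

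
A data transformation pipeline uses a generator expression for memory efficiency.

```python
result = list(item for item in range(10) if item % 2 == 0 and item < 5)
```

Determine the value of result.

Step 1: Filter range(10) where item % 2 == 0 and item < 5:
  item=0: both conditions met, included
  item=1: excluded (1 % 2 != 0)
  item=2: both conditions met, included
  item=3: excluded (3 % 2 != 0)
  item=4: both conditions met, included
  item=5: excluded (5 % 2 != 0, 5 >= 5)
  item=6: excluded (6 >= 5)
  item=7: excluded (7 % 2 != 0, 7 >= 5)
  item=8: excluded (8 >= 5)
  item=9: excluded (9 % 2 != 0, 9 >= 5)
Therefore result = [0, 2, 4].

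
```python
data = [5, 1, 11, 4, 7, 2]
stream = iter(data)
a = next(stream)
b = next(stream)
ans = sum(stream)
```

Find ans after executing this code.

Step 1: Create iterator over [5, 1, 11, 4, 7, 2].
Step 2: a = next() = 5, b = next() = 1.
Step 3: sum() of remaining [11, 4, 7, 2] = 24.
Therefore ans = 24.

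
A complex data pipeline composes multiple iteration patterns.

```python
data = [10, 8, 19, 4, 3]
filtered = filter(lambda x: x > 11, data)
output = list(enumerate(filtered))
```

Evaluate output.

Step 1: Filter [10, 8, 19, 4, 3] for > 11: [19].
Step 2: enumerate re-indexes from 0: [(0, 19)].
Therefore output = [(0, 19)].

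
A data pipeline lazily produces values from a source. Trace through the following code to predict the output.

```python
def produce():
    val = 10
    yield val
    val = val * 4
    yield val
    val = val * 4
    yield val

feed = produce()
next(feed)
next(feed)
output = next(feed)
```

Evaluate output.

Step 1: Trace through generator execution:
  Yield 1: val starts at 10, yield 10
  Yield 2: val = 10 * 4 = 40, yield 40
  Yield 3: val = 40 * 4 = 160, yield 160
Step 2: First next() gets 10, second next() gets the second value, third next() yields 160.
Therefore output = 160.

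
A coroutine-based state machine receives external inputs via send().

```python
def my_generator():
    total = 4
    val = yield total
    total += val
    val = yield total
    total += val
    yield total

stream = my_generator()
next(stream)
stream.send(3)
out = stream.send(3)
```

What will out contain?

Step 1: next() -> yield total=4.
Step 2: send(3) -> val=3, total = 4+3 = 7, yield 7.
Step 3: send(3) -> val=3, total = 7+3 = 10, yield 10.
Therefore out = 10.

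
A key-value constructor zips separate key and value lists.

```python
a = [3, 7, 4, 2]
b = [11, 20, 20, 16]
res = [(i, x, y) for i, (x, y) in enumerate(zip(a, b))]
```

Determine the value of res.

Step 1: enumerate(zip(a, b)) gives index with paired elements:
  i=0: (3, 11)
  i=1: (7, 20)
  i=2: (4, 20)
  i=3: (2, 16)
Therefore res = [(0, 3, 11), (1, 7, 20), (2, 4, 20), (3, 2, 16)].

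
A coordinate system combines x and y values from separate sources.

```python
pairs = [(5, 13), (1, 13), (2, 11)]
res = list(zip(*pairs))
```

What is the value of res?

Step 1: zip(*pairs) transposes: unzips [(5, 13), (1, 13), (2, 11)] into separate sequences.
Step 2: First elements: (5, 1, 2), second elements: (13, 13, 11).
Therefore res = [(5, 1, 2), (13, 13, 11)].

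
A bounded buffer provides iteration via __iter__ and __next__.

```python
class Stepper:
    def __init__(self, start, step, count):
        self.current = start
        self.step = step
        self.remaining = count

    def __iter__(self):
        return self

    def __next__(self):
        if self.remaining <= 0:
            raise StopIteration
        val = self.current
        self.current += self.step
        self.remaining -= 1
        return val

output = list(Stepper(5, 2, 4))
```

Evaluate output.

Step 1: Stepper starts at 5, increments by 2, for 4 steps:
  Yield 5, then current += 2
  Yield 7, then current += 2
  Yield 9, then current += 2
  Yield 11, then current += 2
Therefore output = [5, 7, 9, 11].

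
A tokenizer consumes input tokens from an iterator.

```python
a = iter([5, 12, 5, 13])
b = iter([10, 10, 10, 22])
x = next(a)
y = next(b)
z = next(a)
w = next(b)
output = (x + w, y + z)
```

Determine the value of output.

Step 1: a iterates [5, 12, 5, 13], b iterates [10, 10, 10, 22].
Step 2: x = next(a) = 5, y = next(b) = 10.
Step 3: z = next(a) = 12, w = next(b) = 10.
Step 4: output = (5 + 10, 10 + 12) = (15, 22).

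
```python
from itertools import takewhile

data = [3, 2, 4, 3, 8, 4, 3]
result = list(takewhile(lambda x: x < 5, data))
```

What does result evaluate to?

Step 1: takewhile stops at first element >= 5:
  3 < 5: take
  2 < 5: take
  4 < 5: take
  3 < 5: take
  8 >= 5: stop
Therefore result = [3, 2, 4, 3].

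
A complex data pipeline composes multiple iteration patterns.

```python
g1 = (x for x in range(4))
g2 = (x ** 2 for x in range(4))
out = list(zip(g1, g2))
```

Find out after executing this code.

Step 1: g1 produces [0, 1, 2, 3].
Step 2: g2 produces [0, 1, 4, 9].
Step 3: zip pairs them: [(0, 0), (1, 1), (2, 4), (3, 9)].
Therefore out = [(0, 0), (1, 1), (2, 4), (3, 9)].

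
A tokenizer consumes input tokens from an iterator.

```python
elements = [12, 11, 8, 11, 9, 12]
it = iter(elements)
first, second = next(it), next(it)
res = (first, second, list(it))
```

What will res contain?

Step 1: Create iterator over [12, 11, 8, 11, 9, 12].
Step 2: first = 12, second = 11.
Step 3: Remaining elements: [8, 11, 9, 12].
Therefore res = (12, 11, [8, 11, 9, 12]).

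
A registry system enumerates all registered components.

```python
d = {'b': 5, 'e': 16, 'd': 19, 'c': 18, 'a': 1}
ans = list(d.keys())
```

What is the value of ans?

Step 1: d.keys() returns the dictionary keys in insertion order.
Therefore ans = ['b', 'e', 'd', 'c', 'a'].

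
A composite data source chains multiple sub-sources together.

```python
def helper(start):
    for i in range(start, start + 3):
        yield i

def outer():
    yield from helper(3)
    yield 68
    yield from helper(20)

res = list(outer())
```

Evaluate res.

Step 1: outer() delegates to helper(3):
  yield 3
  yield 4
  yield 5
Step 2: yield 68
Step 3: Delegates to helper(20):
  yield 20
  yield 21
  yield 22
Therefore res = [3, 4, 5, 68, 20, 21, 22].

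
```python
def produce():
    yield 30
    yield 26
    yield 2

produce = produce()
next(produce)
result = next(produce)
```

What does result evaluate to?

Step 1: produce() creates a generator.
Step 2: next(produce) yields 30 (consumed and discarded).
Step 3: next(produce) yields 26, assigned to result.
Therefore result = 26.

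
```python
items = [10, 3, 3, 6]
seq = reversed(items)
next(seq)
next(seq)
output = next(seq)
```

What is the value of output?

Step 1: reversed([10, 3, 3, 6]) gives iterator: [6, 3, 3, 10].
Step 2: First next() = 6, second next() = 3.
Step 3: Third next() = 3.
Therefore output = 3.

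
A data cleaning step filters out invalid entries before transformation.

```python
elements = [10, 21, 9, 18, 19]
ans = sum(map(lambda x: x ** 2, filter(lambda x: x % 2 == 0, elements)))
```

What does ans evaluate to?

Step 1: Filter even numbers from [10, 21, 9, 18, 19]: [10, 18]
Step 2: Square each: [100, 324]
Step 3: Sum = 424.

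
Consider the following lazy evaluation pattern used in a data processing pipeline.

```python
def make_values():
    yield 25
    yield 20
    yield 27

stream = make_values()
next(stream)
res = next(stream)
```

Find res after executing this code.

Step 1: make_values() creates a generator.
Step 2: next(stream) yields 25 (consumed and discarded).
Step 3: next(stream) yields 20, assigned to res.
Therefore res = 20.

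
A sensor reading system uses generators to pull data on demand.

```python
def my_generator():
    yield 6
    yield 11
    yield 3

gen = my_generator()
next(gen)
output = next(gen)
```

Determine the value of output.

Step 1: my_generator() creates a generator.
Step 2: next(gen) yields 6 (consumed and discarded).
Step 3: next(gen) yields 11, assigned to output.
Therefore output = 11.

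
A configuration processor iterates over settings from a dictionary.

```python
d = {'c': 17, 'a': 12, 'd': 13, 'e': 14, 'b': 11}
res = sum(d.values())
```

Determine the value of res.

Step 1: d.values() = [17, 12, 13, 14, 11].
Step 2: sum = 67.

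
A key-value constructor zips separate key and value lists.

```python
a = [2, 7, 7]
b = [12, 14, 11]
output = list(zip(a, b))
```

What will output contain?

Step 1: zip pairs elements at same index:
  Index 0: (2, 12)
  Index 1: (7, 14)
  Index 2: (7, 11)
Therefore output = [(2, 12), (7, 14), (7, 11)].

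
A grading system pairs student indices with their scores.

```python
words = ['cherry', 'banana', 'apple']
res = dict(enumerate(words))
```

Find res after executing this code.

Step 1: enumerate pairs indices with words:
  0 -> 'cherry'
  1 -> 'banana'
  2 -> 'apple'
Therefore res = {0: 'cherry', 1: 'banana', 2: 'apple'}.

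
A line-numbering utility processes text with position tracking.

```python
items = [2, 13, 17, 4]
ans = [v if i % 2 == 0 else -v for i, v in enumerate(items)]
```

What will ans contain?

Step 1: For each (i, v), keep v if i is even, negate if odd:
  i=0 (even): keep 2
  i=1 (odd): negate to -13
  i=2 (even): keep 17
  i=3 (odd): negate to -4
Therefore ans = [2, -13, 17, -4].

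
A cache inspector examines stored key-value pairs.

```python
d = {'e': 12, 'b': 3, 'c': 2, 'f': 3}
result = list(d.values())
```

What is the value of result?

Step 1: d.values() returns the dictionary values in insertion order.
Therefore result = [12, 3, 2, 3].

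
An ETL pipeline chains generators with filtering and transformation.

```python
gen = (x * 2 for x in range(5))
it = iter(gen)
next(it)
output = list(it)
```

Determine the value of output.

Step 1: Generator produces [0, 2, 4, 6, 8].
Step 2: next(it) consumes first element (0).
Step 3: list(it) collects remaining: [2, 4, 6, 8].
Therefore output = [2, 4, 6, 8].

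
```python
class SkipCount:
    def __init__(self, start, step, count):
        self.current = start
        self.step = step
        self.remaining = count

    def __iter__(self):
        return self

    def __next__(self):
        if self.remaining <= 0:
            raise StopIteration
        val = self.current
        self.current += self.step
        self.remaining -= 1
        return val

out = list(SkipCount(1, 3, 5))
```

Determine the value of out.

Step 1: SkipCount starts at 1, increments by 3, for 5 steps:
  Yield 1, then current += 3
  Yield 4, then current += 3
  Yield 7, then current += 3
  Yield 10, then current += 3
  Yield 13, then current += 3
Therefore out = [1, 4, 7, 10, 13].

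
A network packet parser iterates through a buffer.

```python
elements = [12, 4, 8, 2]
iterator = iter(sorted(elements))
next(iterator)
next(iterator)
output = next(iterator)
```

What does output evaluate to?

Step 1: sorted([12, 4, 8, 2]) = [2, 4, 8, 12].
Step 2: Create iterator and skip 2 elements.
Step 3: next() returns 8.
Therefore output = 8.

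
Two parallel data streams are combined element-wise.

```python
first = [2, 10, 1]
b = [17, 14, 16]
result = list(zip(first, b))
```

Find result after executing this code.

Step 1: zip pairs elements at same index:
  Index 0: (2, 17)
  Index 1: (10, 14)
  Index 2: (1, 16)
Therefore result = [(2, 17), (10, 14), (1, 16)].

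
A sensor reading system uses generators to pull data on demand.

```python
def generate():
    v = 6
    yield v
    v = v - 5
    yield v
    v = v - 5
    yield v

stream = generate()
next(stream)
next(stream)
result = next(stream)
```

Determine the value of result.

Step 1: Trace through generator execution:
  Yield 1: v starts at 6, yield 6
  Yield 2: v = 6 - 5 = 1, yield 1
  Yield 3: v = 1 - 5 = -4, yield -4
Step 2: First next() gets 6, second next() gets the second value, third next() yields -4.
Therefore result = -4.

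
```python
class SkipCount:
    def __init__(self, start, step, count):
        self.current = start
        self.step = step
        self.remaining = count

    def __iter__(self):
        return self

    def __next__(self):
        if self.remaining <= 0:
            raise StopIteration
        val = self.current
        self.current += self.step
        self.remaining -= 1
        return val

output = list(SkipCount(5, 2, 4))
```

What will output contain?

Step 1: SkipCount starts at 5, increments by 2, for 4 steps:
  Yield 5, then current += 2
  Yield 7, then current += 2
  Yield 9, then current += 2
  Yield 11, then current += 2
Therefore output = [5, 7, 9, 11].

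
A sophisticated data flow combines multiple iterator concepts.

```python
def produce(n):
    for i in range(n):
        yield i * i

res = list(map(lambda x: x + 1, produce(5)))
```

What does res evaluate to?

Step 1: produce(5) yields squares: [0, 1, 4, 9, 16].
Step 2: map adds 1 to each: [1, 2, 5, 10, 17].
Therefore res = [1, 2, 5, 10, 17].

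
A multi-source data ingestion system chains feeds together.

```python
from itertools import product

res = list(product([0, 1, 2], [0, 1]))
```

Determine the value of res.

Step 1: product([0, 1, 2], [0, 1]) gives all pairs:
  (0, 0)
  (0, 1)
  (1, 0)
  (1, 1)
  (2, 0)
  (2, 1)
Therefore res = [(0, 0), (0, 1), (1, 0), (1, 1), (2, 0), (2, 1)].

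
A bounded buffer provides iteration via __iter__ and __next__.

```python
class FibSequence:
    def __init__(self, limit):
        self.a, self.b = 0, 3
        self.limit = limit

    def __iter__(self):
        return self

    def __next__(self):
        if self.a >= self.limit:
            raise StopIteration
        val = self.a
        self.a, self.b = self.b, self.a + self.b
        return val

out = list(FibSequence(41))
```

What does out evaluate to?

Step 1: Fibonacci-like sequence (a=0, b=3) until >= 41:
  Yield 0, then a,b = 3,3
  Yield 3, then a,b = 3,6
  Yield 3, then a,b = 6,9
  Yield 6, then a,b = 9,15
  Yield 9, then a,b = 15,24
  Yield 15, then a,b = 24,39
  Yield 24, then a,b = 39,63
  Yield 39, then a,b = 63,102
Step 2: 63 >= 41, stop.
Therefore out = [0, 3, 3, 6, 9, 15, 24, 39].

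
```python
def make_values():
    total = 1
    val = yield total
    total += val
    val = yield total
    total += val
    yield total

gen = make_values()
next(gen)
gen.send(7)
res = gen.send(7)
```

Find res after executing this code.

Step 1: next() -> yield total=1.
Step 2: send(7) -> val=7, total = 1+7 = 8, yield 8.
Step 3: send(7) -> val=7, total = 8+7 = 15, yield 15.
Therefore res = 15.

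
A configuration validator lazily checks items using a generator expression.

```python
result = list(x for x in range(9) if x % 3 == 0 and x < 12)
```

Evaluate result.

Step 1: Filter range(9) where x % 3 == 0 and x < 12:
  x=0: both conditions met, included
  x=1: excluded (1 % 3 != 0)
  x=2: excluded (2 % 3 != 0)
  x=3: both conditions met, included
  x=4: excluded (4 % 3 != 0)
  x=5: excluded (5 % 3 != 0)
  x=6: both conditions met, included
  x=7: excluded (7 % 3 != 0)
  x=8: excluded (8 % 3 != 0)
Therefore result = [0, 3, 6].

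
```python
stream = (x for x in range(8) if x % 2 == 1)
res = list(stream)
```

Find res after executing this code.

Step 1: Filter range(8) keeping only odd values:
  x=0: even, excluded
  x=1: odd, included
  x=2: even, excluded
  x=3: odd, included
  x=4: even, excluded
  x=5: odd, included
  x=6: even, excluded
  x=7: odd, included
Therefore res = [1, 3, 5, 7].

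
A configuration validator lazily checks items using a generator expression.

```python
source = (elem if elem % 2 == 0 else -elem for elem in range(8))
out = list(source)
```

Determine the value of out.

Step 1: For each elem in range(8), yield elem if even, else -elem:
  elem=0: even, yield 0
  elem=1: odd, yield -1
  elem=2: even, yield 2
  elem=3: odd, yield -3
  elem=4: even, yield 4
  elem=5: odd, yield -5
  elem=6: even, yield 6
  elem=7: odd, yield -7
Therefore out = [0, -1, 2, -3, 4, -5, 6, -7].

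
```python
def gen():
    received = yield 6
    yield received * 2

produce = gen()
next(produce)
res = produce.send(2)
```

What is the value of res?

Step 1: next(produce) advances to first yield, producing 6.
Step 2: send(2) resumes, received = 2.
Step 3: yield received * 2 = 2 * 2 = 4.
Therefore res = 4.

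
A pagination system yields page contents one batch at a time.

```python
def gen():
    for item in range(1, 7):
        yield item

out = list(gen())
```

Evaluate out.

Step 1: The generator yields each value from range(1, 7).
Step 2: list() consumes all yields: [1, 2, 3, 4, 5, 6].
Therefore out = [1, 2, 3, 4, 5, 6].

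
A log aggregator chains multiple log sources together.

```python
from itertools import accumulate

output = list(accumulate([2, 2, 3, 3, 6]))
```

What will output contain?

Step 1: accumulate computes running sums:
  + 2 = 2
  + 2 = 4
  + 3 = 7
  + 3 = 10
  + 6 = 16
Therefore output = [2, 4, 7, 10, 16].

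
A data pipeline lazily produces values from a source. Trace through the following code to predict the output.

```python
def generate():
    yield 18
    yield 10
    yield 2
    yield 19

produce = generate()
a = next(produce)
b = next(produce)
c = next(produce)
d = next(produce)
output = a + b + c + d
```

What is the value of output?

Step 1: Create generator and consume all values:
  a = next(produce) = 18
  b = next(produce) = 10
  c = next(produce) = 2
  d = next(produce) = 19
Step 2: output = 18 + 10 + 2 + 19 = 49.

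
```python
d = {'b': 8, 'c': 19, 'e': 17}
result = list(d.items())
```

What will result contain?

Step 1: d.items() returns (key, value) pairs in insertion order.
Therefore result = [('b', 8), ('c', 19), ('e', 17)].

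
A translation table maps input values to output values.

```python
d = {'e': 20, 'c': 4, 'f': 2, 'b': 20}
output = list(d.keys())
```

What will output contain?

Step 1: d.keys() returns the dictionary keys in insertion order.
Therefore output = ['e', 'c', 'f', 'b'].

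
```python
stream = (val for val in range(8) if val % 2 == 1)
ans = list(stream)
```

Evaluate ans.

Step 1: Filter range(8) keeping only odd values:
  val=0: even, excluded
  val=1: odd, included
  val=2: even, excluded
  val=3: odd, included
  val=4: even, excluded
  val=5: odd, included
  val=6: even, excluded
  val=7: odd, included
Therefore ans = [1, 3, 5, 7].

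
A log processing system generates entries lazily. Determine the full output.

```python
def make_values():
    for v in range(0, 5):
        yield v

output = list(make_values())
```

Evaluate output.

Step 1: The generator yields each value from range(0, 5).
Step 2: list() consumes all yields: [0, 1, 2, 3, 4].
Therefore output = [0, 1, 2, 3, 4].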